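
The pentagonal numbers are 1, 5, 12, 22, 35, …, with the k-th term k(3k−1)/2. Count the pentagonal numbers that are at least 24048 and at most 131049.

The n-th pentagonal number is n(3n−1)/2.
Smallest index with value ≥ 24048: n = 127 (giving 24130).
Largest index with value ≤ 131049: n = 295 (giving 130390).
Indices 127 through 295: 169 terms.

169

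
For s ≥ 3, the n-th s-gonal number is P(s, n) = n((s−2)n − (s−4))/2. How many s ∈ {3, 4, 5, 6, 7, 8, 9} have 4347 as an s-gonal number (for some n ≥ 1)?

2

s = 3: P(3, 92) = 4278 and P(3, 93) = 4371; 4347 is not s-gonal.
s = 4: P(4, 65) = 4225 and P(4, 66) = 4356; 4347 is not s-gonal.
s = 5: P(5, 54) = 4347. ✓
s = 6: P(6, 46) = 4186 and P(6, 47) = 4371; 4347 is not s-gonal.
s = 7: P(7, 42) = 4347. ✓
s = 8: P(8, 38) = 4256 and P(8, 39) = 4485; 4347 is not s-gonal.
s = 9: P(9, 35) = 4200 and P(9, 36) = 4446; 4347 is not s-gonal.
Hits: s ∈ {5, 7} → 2.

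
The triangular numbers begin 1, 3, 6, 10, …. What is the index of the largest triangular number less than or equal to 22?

Solve n(n+1)/2 ≤ 22 for integer n.
n = 6 gives 21 ≤ 22, while n = 7 gives 28 > 22; so the answer is index 6.

6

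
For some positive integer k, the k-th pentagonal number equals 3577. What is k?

Set n(3n−1)/2 = 3577, giving 3n² − n − 7154 = 0.
So n = (1 + 293) / 6 = 294/6 = 49.

49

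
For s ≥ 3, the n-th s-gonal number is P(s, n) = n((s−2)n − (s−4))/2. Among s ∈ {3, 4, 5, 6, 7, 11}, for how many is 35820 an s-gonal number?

1

s = 3: P(3, 267) = 35778 and P(3, 268) = 36046; 35820 is not s-gonal.
s = 4: P(4, 189) = 35721 and P(4, 190) = 36100; 35820 is not s-gonal.
s = 5: P(5, 154) = 35497 and P(5, 155) = 35960; 35820 is not s-gonal.
s = 6: P(6, 134) = 35778 and P(6, 135) = 36315; 35820 is not s-gonal.
s = 7: P(7, 120) = 35820. ✓
s = 11: P(11, 89) = 35333 and P(11, 90) = 36135; 35820 is not s-gonal.
Hits: s ∈ {7} → 1.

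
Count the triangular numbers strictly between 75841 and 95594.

The n-th triangular number is n(n+1)/2.
Smallest index with value > 75841: n = 389 (giving 75855).
Largest index with value < 95594: n = 436 (giving 95266).
Indices 389 through 436: 48 terms.

48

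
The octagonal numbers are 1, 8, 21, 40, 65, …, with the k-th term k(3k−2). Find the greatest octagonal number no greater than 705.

Solve n(3n−2) ≤ 705 for integer n.
n = 15 gives 645 ≤ 705, while n = 16 gives 736 > 705; so the answer is 645.

645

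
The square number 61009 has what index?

247

We need n² = 61009, so n = √61009 = 247.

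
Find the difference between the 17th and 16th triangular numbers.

Consecutive triangular numbers differ by n: T_{17} − T_{16} = 17.

17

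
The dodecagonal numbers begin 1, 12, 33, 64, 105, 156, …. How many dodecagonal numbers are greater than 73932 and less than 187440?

The n-th dodecagonal number is n(5n−4).
Smallest index with value > 73932: n = 123 (giving 75153).
Largest index with value < 187440: n = 194 (giving 187404).
Indices 123 through 194: 72 terms.

72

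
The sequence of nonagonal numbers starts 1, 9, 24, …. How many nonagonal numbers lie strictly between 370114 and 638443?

The n-th nonagonal number is n(7n−5)/2.
Smallest index with value > 370114: n = 326 (giving 371151).
Largest index with value < 638443: n = 427 (giving 637084).
Indices 326 through 427: 102 terms.

102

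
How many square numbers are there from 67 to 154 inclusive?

4

The n-th square number is n².
Smallest index with value ≥ 67: n = 9 (giving 81).
Largest index with value ≤ 154: n = 12 (giving 144).
Indices 9 through 12: 4 terms.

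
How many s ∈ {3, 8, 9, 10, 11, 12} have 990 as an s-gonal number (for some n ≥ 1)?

1

s = 3: P(3, 44) = 990. ✓
s = 8: P(8, 18) = 936 and P(8, 19) = 1045; 990 is not s-gonal.
s = 9: P(9, 17) = 969 and P(9, 18) = 1089; 990 is not s-gonal.
s = 10: P(10, 16) = 976 and P(10, 17) = 1105; 990 is not s-gonal.
s = 11: P(11, 15) = 960 and P(11, 16) = 1096; 990 is not s-gonal.
s = 12: P(12, 14) = 924 and P(12, 15) = 1065; 990 is not s-gonal.
Hits: s ∈ {3} → 1.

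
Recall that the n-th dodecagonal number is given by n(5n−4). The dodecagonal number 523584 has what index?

Set n(5n−4) = 523584, giving 5n² − 4n − 523584 = 0.
The discriminant is 16 + 20·523584 = 10471696, and √10471696 = 3236.
So n = (4 + 3236) / 10 = 3240/10 = 324.

324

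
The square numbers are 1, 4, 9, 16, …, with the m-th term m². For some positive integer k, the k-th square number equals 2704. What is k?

52

We need n² = 2704, so n = √2704 = 52.
Check: 52² = 2704. ✓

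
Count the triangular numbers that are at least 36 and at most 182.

11

The n-th triangular number is n(n+1)/2.
Smallest index with value ≥ 36: n = 8 (giving 36).
Largest index with value ≤ 182: n = 18 (giving 171).
Indices 8 through 18: 11 terms.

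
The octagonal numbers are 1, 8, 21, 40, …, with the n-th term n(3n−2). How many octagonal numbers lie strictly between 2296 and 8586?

25

The n-th octagonal number is n(3n−2).
Smallest index with value > 2296: n = 29 (giving 2465).
Largest index with value < 8586: n = 53 (giving 8321).
Indices 29 through 53: 25 terms.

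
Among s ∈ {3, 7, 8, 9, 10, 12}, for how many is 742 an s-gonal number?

s = 3: P(3, 38) = 741 and P(3, 39) = 780; 742 is not s-gonal.
s = 7: P(7, 17) = 697 and P(7, 18) = 783; 742 is not s-gonal.
s = 8: P(8, 16) = 736 and P(8, 17) = 833; 742 is not s-gonal.
s = 9: P(9, 14) = 651 and P(9, 15) = 750; 742 is not s-gonal.
s = 10: P(10, 14) = 742. ✓
s = 12: P(12, 12) = 672 and P(12, 13) = 793; 742 is not s-gonal.
Hits: s ∈ {10} → 1.

1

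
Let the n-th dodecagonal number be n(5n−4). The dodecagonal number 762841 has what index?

Set n(5n−4) = 762841, giving 5n² − 4n − 762841 = 0.
The discriminant is 16 + 20·762841 = 15256836, and √15256836 = 3906.
So n = (4 + 3906) / 10 = 3910/10 = 391.
Check: 391·(5·391 − 4) = 762841. ✓

391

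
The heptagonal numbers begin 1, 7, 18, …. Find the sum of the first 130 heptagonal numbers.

1839240

Σ i(5i−3)/2 = (5Σi² − 3Σi) / 2 over i = 1..130.
Σi = 8515 and Σi² = 740805.
(5·740805 − 3·8515) / 2 = 3678480/2 = 1839240.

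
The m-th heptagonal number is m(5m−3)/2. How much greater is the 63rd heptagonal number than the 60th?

918

63·(5·63 − 3)/2 = 9828 and 60·(5·60 − 3)/2 = 8910.
Difference: 9828 − 8910 = 918.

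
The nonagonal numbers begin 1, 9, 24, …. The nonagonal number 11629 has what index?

Set n(7n−5)/2 = 11629, giving 7n² − 5n − 23258 = 0.
The discriminant is 25 + 56·11629 = 651249, and √651249 = 807.
So n = (5 + 807) / 14 = 812/14 = 58.
Check: 58·(7·58 − 5)/2 = 11629. ✓

58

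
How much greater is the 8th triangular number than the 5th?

21

8·9/2 = 36 and 5·6/2 = 15.
Difference: 36 − 15 = 21.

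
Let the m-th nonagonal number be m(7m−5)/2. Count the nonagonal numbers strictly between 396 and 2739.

The n-th nonagonal number is n(7n−5)/2.
Smallest index with value > 396: n = 12 (giving 474).
Largest index with value < 2739: n = 28 (giving 2674).
Indices 12 through 28: 17 terms.

17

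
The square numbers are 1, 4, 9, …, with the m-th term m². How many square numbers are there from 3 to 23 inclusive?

The n-th square number is n².
Smallest index with value ≥ 3: n = 2 (giving 4).
Largest index with value ≤ 23: n = 4 (giving 16).
Indices 2 through 4: 3 terms.

3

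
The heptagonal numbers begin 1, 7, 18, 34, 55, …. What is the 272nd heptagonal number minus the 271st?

Consecutive heptagonal numbers differ by 5n − 4: here 5·272 − 4 = 1356.

1356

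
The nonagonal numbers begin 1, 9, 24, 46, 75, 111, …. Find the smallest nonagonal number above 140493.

Solve n(7n−5)/2 > 140493 for integer n.
The largest n with value ≤ 140493 is 200 (since 139500 ≤ 140493 < 140901), so the first above is n = 201, value 140901.

140901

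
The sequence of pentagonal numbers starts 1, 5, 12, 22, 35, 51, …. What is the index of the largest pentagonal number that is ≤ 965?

25

Solve n(3n−1)/2 ≤ 965 for integer n.
n = 25 gives 925 ≤ 965, while n = 26 gives 1001 > 965; so the answer is index 25.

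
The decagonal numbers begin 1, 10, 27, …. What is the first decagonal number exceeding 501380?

503035

Solve n(4n−3) > 501380 for integer n.
The largest n with value ≤ 501380 is 354 (since 500202 ≤ 501380 < 503035), so the first above is n = 355, value 503035.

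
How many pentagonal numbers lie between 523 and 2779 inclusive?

The n-th pentagonal number is n(3n−1)/2.
Smallest index with value ≥ 523: n = 19 (giving 532).
Largest index with value ≤ 2779: n = 43 (giving 2752).
Indices 19 through 43: 25 terms.

25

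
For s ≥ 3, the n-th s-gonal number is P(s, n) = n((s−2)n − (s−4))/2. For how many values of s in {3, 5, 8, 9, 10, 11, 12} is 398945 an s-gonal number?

1

s = 3: P(3, 892) = 398278 and P(3, 893) = 399171; 398945 is not s-gonal.
s = 5: P(5, 515) = 397580 and P(5, 516) = 399126; 398945 is not s-gonal.
s = 8: P(8, 365) = 398945. ✓
s = 9: P(9, 337) = 396649 and P(9, 338) = 399009; 398945 is not s-gonal.
s = 10: P(10, 316) = 398476 and P(10, 317) = 401005; 398945 is not s-gonal.
s = 11: P(11, 298) = 398575 and P(11, 299) = 401258; 398945 is not s-gonal.
s = 12: P(12, 282) = 396492 and P(12, 283) = 399313; 398945 is not s-gonal.
Hits: s ∈ {8} → 1.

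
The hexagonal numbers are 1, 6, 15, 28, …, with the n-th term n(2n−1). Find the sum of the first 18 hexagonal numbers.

Σ i(2i−1) = 2Σi² − Σi over i = 1..18.
Σi = 171 and Σi² = 2109.
2·2109 − 1·171 = 4047.

4047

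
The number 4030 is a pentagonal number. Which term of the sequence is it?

Set n(3n−1)/2 = 4030, giving 3n² − n − 8060 = 0.
So n = (1 + 311) / 6 = 312/6 = 52.
Check: 52·(3·52 − 1)/2 = 4030. ✓

52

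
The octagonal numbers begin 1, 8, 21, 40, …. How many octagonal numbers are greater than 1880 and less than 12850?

40

The n-th octagonal number is n(3n−2).
Smallest index with value > 1880: n = 26 (giving 1976).
Largest index with value < 12850: n = 65 (giving 12545).
Indices 26 through 65: 40 terms.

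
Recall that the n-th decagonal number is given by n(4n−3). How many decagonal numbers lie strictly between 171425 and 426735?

119

The n-th decagonal number is n(4n−3).
Smallest index with value > 171425: n = 208 (giving 172432).
Largest index with value < 426735: n = 326 (giving 424126).
Indices 208 through 326: 119 terms.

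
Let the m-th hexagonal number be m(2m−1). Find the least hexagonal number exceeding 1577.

Solve n(2n−1) > 1577 for integer n.
The largest n with value ≤ 1577 is 28 (since 1540 ≤ 1577 < 1653), so the first above is n = 29, value 1653.

1653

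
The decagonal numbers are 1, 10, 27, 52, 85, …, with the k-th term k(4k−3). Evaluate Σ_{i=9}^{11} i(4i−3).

1118

Σ i(4i−3) = 4Σi² − 3Σi over i = 9..11.
Σi = 66 − 36 = 30 and Σi² = 506 − 204 = 302.
4·302 − 3·30 = 1118.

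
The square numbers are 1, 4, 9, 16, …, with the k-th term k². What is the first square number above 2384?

2401

Solve n² > 2384 for integer n.
The largest n with value ≤ 2384 is 48 (since 2304 ≤ 2384 < 2401), so the first above is n = 49, value 2401.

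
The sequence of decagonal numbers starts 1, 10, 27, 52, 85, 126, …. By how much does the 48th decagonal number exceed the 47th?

Consecutive decagonal numbers differ by 8n − 7: here 8·48 − 7 = 377.

377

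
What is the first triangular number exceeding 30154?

30381

Solve n(n+1)/2 > 30154 for integer n.
The largest n with value ≤ 30154 is 245 (since 30135 ≤ 30154 < 30381), so the first above is n = 246, value 30381.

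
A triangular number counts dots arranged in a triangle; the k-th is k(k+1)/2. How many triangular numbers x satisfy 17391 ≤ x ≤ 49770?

130

The n-th triangular number is n(n+1)/2.
Smallest index with value ≥ 17391: n = 186 (giving 17391).
Largest index with value ≤ 49770: n = 315 (giving 49770).
Indices 186 through 315: 130 terms.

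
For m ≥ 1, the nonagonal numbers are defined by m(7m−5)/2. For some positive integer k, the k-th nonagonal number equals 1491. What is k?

21

Set n(7n−5)/2 = 1491, giving 7n² − 5n − 2982 = 0.
So n = (5 + 289) / 14 = 294/14 = 21.
Check: 21·(7·21 − 5)/2 = 1491. ✓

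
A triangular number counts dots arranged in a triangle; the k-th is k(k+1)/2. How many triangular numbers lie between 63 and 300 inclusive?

The n-th triangular number is n(n+1)/2.
Smallest index with value ≥ 63: n = 11 (giving 66).
Largest index with value ≤ 300: n = 24 (giving 300).
Indices 11 through 24: 14 terms.

14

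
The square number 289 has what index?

17

We need n² = 289, so n = √289 = 17.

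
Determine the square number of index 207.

The 207th square number is n² with n = 207.
207² = 42849.

42849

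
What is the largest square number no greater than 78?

64

Solve n² ≤ 78 for integer n.
n = 8 gives 64 ≤ 78, while n = 9 gives 81 > 78; so the answer is 64.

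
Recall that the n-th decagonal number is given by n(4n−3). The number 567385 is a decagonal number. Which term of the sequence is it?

377

Set n(4n−3) = 567385, giving 4n² − 3n − 567385 = 0.
The discriminant is 9 + 16·567385 = 9078169, and √9078169 = 3013.
So n = (3 + 3013) / 8 = 3016/8 = 377.
Check: 377·(4·377 − 3) = 567385. ✓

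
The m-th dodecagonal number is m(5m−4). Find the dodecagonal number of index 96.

96·(5·96 − 4) = 96·476 = 45696.

45696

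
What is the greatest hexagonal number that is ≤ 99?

Solve n(2n−1) ≤ 99 for integer n.
n = 7 gives 91 ≤ 99, while n = 8 gives 120 > 99; so the answer is 91.

91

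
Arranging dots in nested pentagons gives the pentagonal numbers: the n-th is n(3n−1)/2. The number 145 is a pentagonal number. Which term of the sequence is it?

10

Set n(3n−1)/2 = 145, giving 3n² − n − 290 = 0.
The discriminant is 1 + 24·145 = 3481, and √3481 = 59.
So n = (1 + 59) / 6 = 60/6 = 10.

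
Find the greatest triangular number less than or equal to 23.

21

Solve n(n+1)/2 ≤ 23 for integer n.
n = 6 gives 21 ≤ 23, while n = 7 gives 28 > 23; so the answer is 21.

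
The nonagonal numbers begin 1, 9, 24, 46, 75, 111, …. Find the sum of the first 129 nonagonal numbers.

Σ i(7i−5)/2 = (7Σi² − 5Σi) / 2 over i = 1..129.
Σi = 8385 and Σi² = 723905.
(7·723905 − 5·8385) / 2 = 5025410/2 = 2512705.

2512705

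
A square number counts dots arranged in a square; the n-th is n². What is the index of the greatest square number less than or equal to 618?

24

Solve n² ≤ 618 for integer n.
n = 24 gives 576 ≤ 618, while n = 25 gives 625 > 618; so the answer is index 24.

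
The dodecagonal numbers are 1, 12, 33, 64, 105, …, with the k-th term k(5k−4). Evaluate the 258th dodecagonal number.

The 258th dodecagonal number is n(5n−4) with n = 258.
258·(5·258 − 4) = 258·1286 = 331788.

331788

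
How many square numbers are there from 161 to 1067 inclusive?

The n-th square number is n².
Smallest index with value ≥ 161: n = 13 (giving 169).
Largest index with value ≤ 1067: n = 32 (giving 1024).
Indices 13 through 32: 20 terms.

20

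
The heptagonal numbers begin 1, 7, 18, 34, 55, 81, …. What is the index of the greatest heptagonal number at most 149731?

245

Solve n(5n−3)/2 ≤ 149731 for integer n.
n = 245 gives 149695 ≤ 149731, while n = 246 gives 150921 > 149731; so the answer is index 245.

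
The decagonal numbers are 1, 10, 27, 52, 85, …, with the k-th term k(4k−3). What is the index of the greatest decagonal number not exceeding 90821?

151

Solve n(4n−3) ≤ 90821 for integer n.
n = 151 gives 90751 ≤ 90821, while n = 152 gives 91960 > 90821; so the answer is index 151.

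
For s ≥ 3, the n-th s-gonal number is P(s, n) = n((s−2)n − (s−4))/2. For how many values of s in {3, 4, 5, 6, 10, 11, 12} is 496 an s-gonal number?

s = 3: P(3, 31) = 496. ✓
s = 4: P(4, 22) = 484 and P(4, 23) = 529; 496 is not s-gonal.
s = 5: P(5, 18) = 477 and P(5, 19) = 532; 496 is not s-gonal.
s = 6: P(6, 16) = 496. ✓
s = 10: P(10, 11) = 451 and P(10, 12) = 540; 496 is not s-gonal.
s = 11: P(11, 10) = 415 and P(11, 11) = 506; 496 is not s-gonal.
s = 12: P(12, 10) = 460 and P(12, 11) = 561; 496 is not s-gonal.
Hits: s ∈ {3, 6} → 2.

2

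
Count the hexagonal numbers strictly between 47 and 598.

The n-th hexagonal number is n(2n−1).
Smallest index with value > 47: n = 6 (giving 66).
Largest index with value < 598: n = 17 (giving 561).
Indices 6 through 17: 12 terms.

12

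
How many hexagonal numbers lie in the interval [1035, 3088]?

17

The n-th hexagonal number is n(2n−1).
Smallest index with value ≥ 1035: n = 23 (giving 1035).
Largest index with value ≤ 3088: n = 39 (giving 3003).
Indices 23 through 39: 17 terms.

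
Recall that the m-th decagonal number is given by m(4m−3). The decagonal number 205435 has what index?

227

Set n(4n−3) = 205435, giving 4n² − 3n − 205435 = 0.
The discriminant is 9 + 16·205435 = 3286969, and √3286969 = 1813.
So n = (3 + 1813) / 8 = 1816/8 = 227.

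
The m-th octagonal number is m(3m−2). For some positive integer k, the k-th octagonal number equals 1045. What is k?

Set n(3n−2) = 1045, giving 3n² − 2n − 1045 = 0.
So n = (2 + 112) / 6 = 114/6 = 19.

19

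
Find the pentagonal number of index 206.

206·(3·206 − 1)/2 = 206·617/2 = 63551.

63551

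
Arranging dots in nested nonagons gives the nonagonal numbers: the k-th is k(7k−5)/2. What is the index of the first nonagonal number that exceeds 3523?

Solve n(7n−5)/2 > 3523 for integer n.
The largest n with value ≤ 3523 is 32 (since 3504 ≤ 3523 < 3729), so the first above is n = 33, value 3729.

33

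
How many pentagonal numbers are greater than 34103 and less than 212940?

226

The n-th pentagonal number is n(3n−1)/2.
Smallest index with value > 34103: n = 151 (giving 34126).
Largest index with value < 212940: n = 376 (giving 211876).
Indices 151 through 376: 226 terms.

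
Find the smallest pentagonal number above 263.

287

Solve n(3n−1)/2 > 263 for integer n.
The largest n with value ≤ 263 is 13 (since 247 ≤ 263 < 287), so the first above is n = 14, value 287.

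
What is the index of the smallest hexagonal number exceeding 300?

13

Solve n(2n−1) > 300 for integer n.
The largest n with value ≤ 300 is 12 (since 276 ≤ 300 < 325), so the first above is n = 13, value 325.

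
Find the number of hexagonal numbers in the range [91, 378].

The n-th hexagonal number is n(2n−1).
Smallest index with value ≥ 91: n = 7 (giving 91).
Largest index with value ≤ 378: n = 14 (giving 378).
Indices 7 through 14: 8 terms.

8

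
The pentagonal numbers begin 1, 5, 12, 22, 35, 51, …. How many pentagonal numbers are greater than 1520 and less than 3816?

The n-th pentagonal number is n(3n−1)/2.
Smallest index with value > 1520: n = 33 (giving 1617).
Largest index with value < 3816: n = 50 (giving 3725).
Indices 33 through 50: 18 terms.

18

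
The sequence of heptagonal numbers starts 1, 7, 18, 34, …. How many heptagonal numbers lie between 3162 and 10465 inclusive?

30

The n-th heptagonal number is n(5n−3)/2.
Smallest index with value ≥ 3162: n = 36 (giving 3186).
Largest index with value ≤ 10465: n = 65 (giving 10465).
Indices 36 through 65: 30 terms.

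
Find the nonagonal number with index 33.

The 33rd nonagonal number is n(7n−5)/2 with n = 33.
33·(7·33 − 5)/2 = 33·226/2 = 33·113 = 3729.

3729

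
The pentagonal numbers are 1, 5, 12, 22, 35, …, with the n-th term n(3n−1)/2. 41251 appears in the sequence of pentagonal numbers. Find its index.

Set n(3n−1)/2 = 41251, giving 3n² − n − 82502 = 0.
The discriminant is 1 + 24·41251 = 990025, and √990025 = 995.
So n = (1 + 995) / 6 = 996/6 = 166.

166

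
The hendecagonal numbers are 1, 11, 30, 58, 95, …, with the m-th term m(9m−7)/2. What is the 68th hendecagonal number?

The 68th hendecagonal number is n(9n−7)/2 with n = 68.
68·(9·68 − 7)/2 = 68·605/2 = 20570.

20570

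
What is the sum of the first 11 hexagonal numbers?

Σ i(2i−1) = 2Σi² − Σi over i = 1..11.
Σi = 66 and Σi² = 506.
2·506 − 1·66 = 946.

946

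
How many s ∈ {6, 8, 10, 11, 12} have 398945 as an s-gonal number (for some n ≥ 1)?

s = 6: P(6, 446) = 397386 and P(6, 447) = 399171; 398945 is not s-gonal.
s = 8: P(8, 365) = 398945. ✓
s = 10: P(10, 316) = 398476 and P(10, 317) = 401005; 398945 is not s-gonal.
s = 11: P(11, 298) = 398575 and P(11, 299) = 401258; 398945 is not s-gonal.
s = 12: P(12, 282) = 396492 and P(12, 283) = 399313; 398945 is not s-gonal.
Hits: s ∈ {8} → 1.

1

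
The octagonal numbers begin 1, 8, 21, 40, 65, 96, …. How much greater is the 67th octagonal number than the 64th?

67·(3·67 − 2) = 13333 and 64·(3·64 − 2) = 12160.
Difference: 13333 − 12160 = 1173.

1173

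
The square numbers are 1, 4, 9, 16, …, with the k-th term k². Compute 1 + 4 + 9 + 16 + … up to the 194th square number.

2452645

Σ_{i=1}^{194} i² = 194·195·389/6 = 2452645.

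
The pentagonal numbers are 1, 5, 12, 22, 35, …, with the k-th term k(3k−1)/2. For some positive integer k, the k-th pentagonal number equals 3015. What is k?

Set n(3n−1)/2 = 3015, giving 3n² − n − 6030 = 0.
The discriminant is 1 + 24·3015 = 72361, and √72361 = 269.
So n = (1 + 269) / 6 = 270/6 = 45.
Check: 45·(3·45 − 1)/2 = 3015. ✓

45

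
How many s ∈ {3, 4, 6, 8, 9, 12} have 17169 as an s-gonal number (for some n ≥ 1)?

1

s = 3: P(3, 184) = 17020 and P(3, 185) = 17205; 17169 is not s-gonal.
s = 4: P(4, 131) = 17161 and P(4, 132) = 17424; 17169 is not s-gonal.
s = 6: P(6, 92) = 16836 and P(6, 93) = 17205; 17169 is not s-gonal.
s = 8: P(8, 75) = 16725 and P(8, 76) = 17176; 17169 is not s-gonal.
s = 9: P(9, 70) = 16975 and P(9, 71) = 17466; 17169 is not s-gonal.
s = 12: P(12, 59) = 17169. ✓
Hits: s ∈ {12} → 1.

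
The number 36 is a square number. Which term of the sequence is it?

We need n² = 36, so n = √36 = 6.

6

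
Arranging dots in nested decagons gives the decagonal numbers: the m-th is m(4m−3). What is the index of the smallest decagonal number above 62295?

126

Solve n(4n−3) > 62295 for integer n.
The largest n with value ≤ 62295 is 125 (since 62125 ≤ 62295 < 63126), so the first above is n = 126, value 63126.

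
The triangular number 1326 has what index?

51

Set n(n+1)/2 = 1326, giving n² + n − 2652 = 0.
The discriminant is 1 + 8·1326 = 10609, and √10609 = 103.
So n = (-1 + 103) / 2 = 102/2 = 51.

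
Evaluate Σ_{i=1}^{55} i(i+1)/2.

Σ i(i+1)/2 = (Σi² + Σi) / 2 over i = 1..55.
Σi = 1540 and Σi² = 56980.
(1·56980 + 1·1540) / 2 = 58520/2 = 29260.

29260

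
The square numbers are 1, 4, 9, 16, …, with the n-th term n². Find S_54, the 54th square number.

2916

The 54th square number is n² with n = 54.
54² = 2916.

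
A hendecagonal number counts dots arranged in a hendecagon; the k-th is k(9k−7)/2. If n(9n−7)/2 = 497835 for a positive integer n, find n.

Set n(9n−7)/2 = 497835, giving 9n² − 7n − 995670 = 0.
So n = (7 + 5987) / 18 = 5994/18 = 333.
Check: 333·(9·333 − 7)/2 = 497835. ✓

333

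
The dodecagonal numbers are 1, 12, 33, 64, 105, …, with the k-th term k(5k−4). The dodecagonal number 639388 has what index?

Set n(5n−4) = 639388, giving 5n² − 4n − 639388 = 0.
The discriminant is 16 + 20·639388 = 12787776, and √12787776 = 3576.
So n = (4 + 3576) / 10 = 3580/10 = 358.

358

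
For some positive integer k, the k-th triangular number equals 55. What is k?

10

Set n(n+1)/2 = 55, giving n² + n − 110 = 0.
The discriminant is 1 + 8·55 = 441, and √441 = 21.
So n = (-1 + 21) / 2 = 20/2 = 10.
Check: 10·11/2 = 55. ✓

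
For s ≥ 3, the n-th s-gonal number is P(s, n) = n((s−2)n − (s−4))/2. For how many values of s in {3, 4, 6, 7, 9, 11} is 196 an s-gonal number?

s = 3: P(3, 19) = 190 and P(3, 20) = 210; 196 is not s-gonal.
s = 4: P(4, 14) = 196. ✓
s = 6: P(6, 10) = 190 and P(6, 11) = 231; 196 is not s-gonal.
s = 7: P(7, 9) = 189 and P(7, 10) = 235; 196 is not s-gonal.
s = 9: P(9, 7) = 154 and P(9, 8) = 204; 196 is not s-gonal.
s = 11: P(11, 7) = 196. ✓
Hits: s ∈ {4, 11} → 2.

2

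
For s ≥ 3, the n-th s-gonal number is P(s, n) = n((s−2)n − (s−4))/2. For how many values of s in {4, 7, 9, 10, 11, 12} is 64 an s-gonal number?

2

s = 4: P(4, 8) = 64. ✓
s = 7: P(7, 5) = 55 and P(7, 6) = 81; 64 is not s-gonal.
s = 9: P(9, 4) = 46 and P(9, 5) = 75; 64 is not s-gonal.
s = 10: P(10, 4) = 52 and P(10, 5) = 85; 64 is not s-gonal.
s = 11: P(11, 4) = 58 and P(11, 5) = 95; 64 is not s-gonal.
s = 12: P(12, 4) = 64. ✓
Hits: s ∈ {4, 12} → 2.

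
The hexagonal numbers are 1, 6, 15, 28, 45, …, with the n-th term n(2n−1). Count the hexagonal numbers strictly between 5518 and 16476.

The n-th hexagonal number is n(2n−1).
Smallest index with value > 5518: n = 53 (giving 5565).
Largest index with value < 16476: n = 91 (giving 16471).
Indices 53 through 91: 39 terms.

39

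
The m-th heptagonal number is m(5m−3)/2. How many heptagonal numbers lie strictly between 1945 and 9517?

33

The n-th heptagonal number is n(5n−3)/2.
Smallest index with value > 1945: n = 29 (giving 2059).
Largest index with value < 9517: n = 61 (giving 9211).
Indices 29 through 61: 33 terms.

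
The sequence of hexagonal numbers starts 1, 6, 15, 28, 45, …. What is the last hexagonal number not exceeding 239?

Solve n(2n−1) ≤ 239 for integer n.
n = 11 gives 231 ≤ 239, while n = 12 gives 276 > 239; so the answer is 231.

231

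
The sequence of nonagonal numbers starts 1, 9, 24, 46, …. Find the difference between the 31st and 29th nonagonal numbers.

31·(7·31 − 5)/2 = 3286 and 29·(7·29 − 5)/2 = 2871.
Difference: 3286 − 2871 = 415.

415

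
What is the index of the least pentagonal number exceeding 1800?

Solve n(3n−1)/2 > 1800 for integer n.
The largest n with value ≤ 1800 is 34 (since 1717 ≤ 1800 < 1820), so the first above is n = 35, value 1820.

35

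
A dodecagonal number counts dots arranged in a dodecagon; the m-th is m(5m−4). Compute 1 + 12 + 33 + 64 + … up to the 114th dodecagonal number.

2475605

Σ i(5i−4) = 5Σi² − 4Σi over i = 1..114.
Σi = 6555 and Σi² = 500365.
5·500365 − 4·6555 = 2475605.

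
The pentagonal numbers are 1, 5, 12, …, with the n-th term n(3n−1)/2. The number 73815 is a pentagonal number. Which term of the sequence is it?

222

Set n(3n−1)/2 = 73815, giving 3n² − n − 147630 = 0.
The discriminant is 1 + 24·73815 = 1771561, and √1771561 = 1331.
So n = (1 + 1331) / 6 = 1332/6 = 222.
Check: 222·(3·222 − 1)/2 = 73815. ✓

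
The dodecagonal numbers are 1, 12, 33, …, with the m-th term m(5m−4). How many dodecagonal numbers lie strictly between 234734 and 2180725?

The n-th dodecagonal number is n(5n−4).
Smallest index with value > 234734: n = 218 (giving 236748).
Largest index with value < 2180725: n = 660 (giving 2175360).
Indices 218 through 660: 443 terms.

443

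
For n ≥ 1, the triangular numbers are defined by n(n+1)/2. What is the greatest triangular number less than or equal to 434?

406

Solve n(n+1)/2 ≤ 434 for integer n.
n = 28 gives 406 ≤ 434, while n = 29 gives 435 > 434; so the answer is 406.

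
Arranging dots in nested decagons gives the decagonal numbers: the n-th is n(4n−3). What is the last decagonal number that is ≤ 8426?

Solve n(4n−3) ≤ 8426 for integer n.
n = 46 gives 8326 ≤ 8426, while n = 47 gives 8695 > 8426; so the answer is 8326.

8326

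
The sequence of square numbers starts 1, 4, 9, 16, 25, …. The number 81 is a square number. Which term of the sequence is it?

We need n² = 81, so n = √81 = 9.
Check: 9² = 81. ✓

9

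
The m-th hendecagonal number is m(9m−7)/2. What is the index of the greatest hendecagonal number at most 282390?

250

Solve n(9n−7)/2 ≤ 282390 for integer n.
n = 250 gives 280375 ≤ 282390, while n = 251 gives 282626 > 282390; so the answer is index 250.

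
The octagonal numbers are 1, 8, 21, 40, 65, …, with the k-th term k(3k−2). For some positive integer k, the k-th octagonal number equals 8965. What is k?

Set n(3n−2) = 8965, giving 3n² − 2n − 8965 = 0.
The discriminant is 4 + 12·8965 = 107584, and √107584 = 328.
So n = (2 + 328) / 6 = 330/6 = 55.

55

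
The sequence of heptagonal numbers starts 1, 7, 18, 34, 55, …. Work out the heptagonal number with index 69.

11799

The 69th heptagonal number is n(5n−3)/2 with n = 69.
69·(5·69 − 3)/2 = 69·342/2 = 69·171 = 11799.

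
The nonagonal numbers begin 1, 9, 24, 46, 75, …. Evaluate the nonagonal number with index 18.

1089

The 18th nonagonal number is n(7n−5)/2 with n = 18.
18·(7·18 − 5)/2 = 18·121/2 = 1089.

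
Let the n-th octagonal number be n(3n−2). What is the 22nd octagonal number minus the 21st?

Consecutive octagonal numbers differ by 6n − 5: here 6·22 − 5 = 127.

127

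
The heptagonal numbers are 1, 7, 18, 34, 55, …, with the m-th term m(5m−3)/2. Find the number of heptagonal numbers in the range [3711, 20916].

The n-th heptagonal number is n(5n−3)/2.
Smallest index with value ≥ 3711: n = 39 (giving 3744).
Largest index with value ≤ 20916: n = 91 (giving 20566).
Indices 39 through 91: 53 terms.

53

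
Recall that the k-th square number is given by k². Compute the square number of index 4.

4² = 16.

16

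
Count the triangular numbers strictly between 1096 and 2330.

The n-th triangular number is n(n+1)/2.
Smallest index with value > 1096: n = 47 (giving 1128).
Largest index with value < 2330: n = 67 (giving 2278).
Indices 47 through 67: 21 terms.

21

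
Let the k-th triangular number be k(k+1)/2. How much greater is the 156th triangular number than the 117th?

5343

156·157/2 = 12246 and 117·118/2 = 6903.
Difference: 12246 − 6903 = 5343.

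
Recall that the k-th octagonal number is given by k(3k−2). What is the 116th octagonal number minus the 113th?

2055

116·(3·116 − 2) = 40136 and 113·(3·113 − 2) = 38081.
Difference: 40136 − 38081 = 2055.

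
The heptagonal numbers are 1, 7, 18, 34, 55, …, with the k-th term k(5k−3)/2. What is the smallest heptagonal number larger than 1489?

Solve n(5n−3)/2 > 1489 for integer n.
The largest n with value ≤ 1489 is 24 (since 1404 ≤ 1489 < 1525), so the first above is n = 25, value 1525.

1525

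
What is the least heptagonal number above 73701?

Solve n(5n−3)/2 > 73701 for integer n.
The largest n with value ≤ 73701 is 171 (since 72846 ≤ 73701 < 73702), so the first above is n = 172, value 73702.

73702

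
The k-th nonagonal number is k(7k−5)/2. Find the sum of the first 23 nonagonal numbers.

Σ i(7i−5)/2 = (7Σi² − 5Σi) / 2 over i = 1..23.
Σi = 276 and Σi² = 4324.
(7·4324 − 5·276) / 2 = 28888/2 = 14444.

14444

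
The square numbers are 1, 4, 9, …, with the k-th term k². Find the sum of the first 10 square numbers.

385

Σ_{i=1}^{10} i² = 10·11·21/6 = 385.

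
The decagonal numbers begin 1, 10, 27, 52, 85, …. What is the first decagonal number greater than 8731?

9072

Solve n(4n−3) > 8731 for integer n.
The largest n with value ≤ 8731 is 47 (since 8695 ≤ 8731 < 9072), so the first above is n = 48, value 9072.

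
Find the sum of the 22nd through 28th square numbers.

Σ_{i=22}^{28} i² = 7714 − 3311 = 4403.

4403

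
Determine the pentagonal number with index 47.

The 47th pentagonal number is n(3n−1)/2 with n = 47.
47·(3·47 − 1)/2 = 47·140/2 = 47·70 = 3290.

3290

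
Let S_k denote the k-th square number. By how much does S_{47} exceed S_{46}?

93

n² − (n−1)² = 2n − 1, so 47² − 46² = 2·47 − 1 = 93.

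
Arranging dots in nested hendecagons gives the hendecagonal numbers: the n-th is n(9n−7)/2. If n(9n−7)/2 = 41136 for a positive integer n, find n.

Set n(9n−7)/2 = 41136, giving 9n² − 7n − 82272 = 0.
The discriminant is 49 + 72·41136 = 2961841, and √2961841 = 1721.
So n = (7 + 1721) / 18 = 1728/18 = 96.

96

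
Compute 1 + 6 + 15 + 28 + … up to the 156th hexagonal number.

2543086

Σ i(2i−1) = 2Σi² − Σi over i = 1..156.
Σi = 12246 and Σi² = 1277666.
2·1277666 − 1·12246 = 2543086.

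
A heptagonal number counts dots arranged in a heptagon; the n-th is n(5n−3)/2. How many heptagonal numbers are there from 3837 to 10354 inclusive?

The n-th heptagonal number is n(5n−3)/2.
Smallest index with value ≥ 3837: n = 40 (giving 3940).
Largest index with value ≤ 10354: n = 64 (giving 10144).
Indices 40 through 64: 25 terms.

25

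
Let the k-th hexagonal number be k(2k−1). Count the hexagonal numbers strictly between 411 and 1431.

The n-th hexagonal number is n(2n−1).
Smallest index with value > 411: n = 15 (giving 435).
Largest index with value < 1431: n = 26 (giving 1326).
Indices 15 through 26: 12 terms.

12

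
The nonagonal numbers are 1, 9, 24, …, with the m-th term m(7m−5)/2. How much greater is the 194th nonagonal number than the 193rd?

1352

Consecutive nonagonal numbers differ by 7n − 6: here 7·194 − 6 = 1352.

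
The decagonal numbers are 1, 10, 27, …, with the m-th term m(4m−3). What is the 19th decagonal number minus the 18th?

145

Consecutive decagonal numbers differ by 8n − 7: here 8·19 − 7 = 145.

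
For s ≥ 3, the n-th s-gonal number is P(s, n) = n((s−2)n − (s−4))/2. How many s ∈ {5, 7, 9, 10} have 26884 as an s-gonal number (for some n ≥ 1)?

2

s = 5: P(5, 134) = 26867 and P(5, 135) = 27270; 26884 is not s-gonal.
s = 7: P(7, 104) = 26884. ✓
s = 9: P(9, 88) = 26884. ✓
s = 10: P(10, 82) = 26650 and P(10, 83) = 27307; 26884 is not s-gonal.
Hits: s ∈ {7, 9} → 2.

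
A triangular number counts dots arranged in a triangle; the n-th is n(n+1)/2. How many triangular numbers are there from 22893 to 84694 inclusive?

198

The n-th triangular number is n(n+1)/2.
Smallest index with value ≥ 22893: n = 214 (giving 23005).
Largest index with value ≤ 84694: n = 411 (giving 84666).
Indices 214 through 411: 198 terms.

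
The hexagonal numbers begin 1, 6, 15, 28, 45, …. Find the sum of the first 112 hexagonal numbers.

Σ i(2i−1) = 2Σi² − Σi over i = 1..112.
Σi = 6328 and Σi² = 474600.
2·474600 − 1·6328 = 942872.

942872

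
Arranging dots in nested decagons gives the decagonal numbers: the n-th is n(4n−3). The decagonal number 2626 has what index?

Set n(4n−3) = 2626, giving 4n² − 3n − 2626 = 0.
The discriminant is 9 + 16·2626 = 42025, and √42025 = 205.
So n = (3 + 205) / 8 = 208/8 = 26.

26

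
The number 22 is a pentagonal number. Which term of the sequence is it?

Set n(3n−1)/2 = 22, giving 3n² − n − 44 = 0.
The discriminant is 1 + 24·22 = 529, and √529 = 23.
So n = (1 + 23) / 6 = 24/6 = 4.

4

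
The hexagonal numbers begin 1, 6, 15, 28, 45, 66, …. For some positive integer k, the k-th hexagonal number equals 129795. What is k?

255

Set n(2n−1) = 129795, giving 2n² − n − 129795 = 0.
The discriminant is 1 + 8·129795 = 1038361, and √1038361 = 1019.
So n = (1 + 1019) / 4 = 1020/4 = 255.
Check: 255·(2·255 − 1) = 129795. ✓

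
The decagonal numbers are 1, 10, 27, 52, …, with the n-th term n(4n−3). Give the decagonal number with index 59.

13747

The 59th decagonal number is n(4n−3) with n = 59.
59·(4·59 − 3) = 59·233 = 13747.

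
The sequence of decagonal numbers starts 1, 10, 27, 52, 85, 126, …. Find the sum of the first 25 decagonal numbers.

Σ i(4i−3) = 4Σi² − 3Σi over i = 1..25.
Σi = 325 and Σi² = 5525.
4·5525 − 3·325 = 21125.

21125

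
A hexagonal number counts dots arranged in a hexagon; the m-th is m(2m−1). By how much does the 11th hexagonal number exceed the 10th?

41

Consecutive hexagonal numbers differ by 4n − 3: here 4·11 − 3 = 41.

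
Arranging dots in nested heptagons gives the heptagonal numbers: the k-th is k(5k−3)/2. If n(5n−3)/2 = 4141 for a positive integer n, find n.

Set n(5n−3)/2 = 4141, giving 5n² − 3n − 8282 = 0.
The discriminant is 9 + 40·4141 = 165649, and √165649 = 407.
So n = (3 + 407) / 10 = 410/10 = 41.

41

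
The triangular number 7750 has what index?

124

Set n(n+1)/2 = 7750, giving n² + n − 15500 = 0.
So n = (-1 + 249) / 2 = 248/2 = 124.
Check: 124·125/2 = 7750. ✓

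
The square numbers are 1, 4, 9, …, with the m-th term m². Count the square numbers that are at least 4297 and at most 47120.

The n-th square number is n².
Smallest index with value ≥ 4297: n = 66 (giving 4356).
Largest index with value ≤ 47120: n = 217 (giving 47089).
Indices 66 through 217: 152 terms.

152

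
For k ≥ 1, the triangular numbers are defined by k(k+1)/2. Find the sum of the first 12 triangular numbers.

364

Σ i(i+1)/2 = (Σi² + Σi) / 2 over i = 1..12.
Σi = 78 and Σi² = 650.
(1·650 + 1·78) / 2 = 728/2 = 364.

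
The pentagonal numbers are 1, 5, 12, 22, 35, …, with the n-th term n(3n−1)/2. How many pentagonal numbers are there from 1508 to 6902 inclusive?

37

The n-th pentagonal number is n(3n−1)/2.
Smallest index with value ≥ 1508: n = 32 (giving 1520).
Largest index with value ≤ 6902: n = 68 (giving 6902).
Indices 32 through 68: 37 terms.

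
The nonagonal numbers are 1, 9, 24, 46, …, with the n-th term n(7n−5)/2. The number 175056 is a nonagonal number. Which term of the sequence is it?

224

Set n(7n−5)/2 = 175056, giving 7n² − 5n − 350112 = 0.
The discriminant is 25 + 56·175056 = 9803161, and √9803161 = 3131.
So n = (5 + 3131) / 14 = 3136/14 = 224.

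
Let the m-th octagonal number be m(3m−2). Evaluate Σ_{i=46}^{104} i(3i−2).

Σ i(3i−2) = 3Σi² − 2Σi over i = 46..104.
Σi = 5460 − 1035 = 4425 and Σi² = 380380 − 31395 = 348985.
3·348985 − 2·4425 = 1038105.

1038105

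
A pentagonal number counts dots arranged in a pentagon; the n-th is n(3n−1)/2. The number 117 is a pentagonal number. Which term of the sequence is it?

Set n(3n−1)/2 = 117, giving 3n² − n − 234 = 0.
The discriminant is 1 + 24·117 = 2809, and √2809 = 53.
So n = (1 + 53) / 6 = 54/6 = 9.

9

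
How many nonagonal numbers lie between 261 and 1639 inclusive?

The n-th nonagonal number is n(7n−5)/2.
Smallest index with value ≥ 261: n = 9 (giving 261).
Largest index with value ≤ 1639: n = 22 (giving 1639).
Indices 9 through 22: 14 terms.

14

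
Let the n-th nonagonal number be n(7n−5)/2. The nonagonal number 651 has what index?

14

Set n(7n−5)/2 = 651, giving 7n² − 5n − 1302 = 0.
So n = (5 + 191) / 14 = 196/14 = 14.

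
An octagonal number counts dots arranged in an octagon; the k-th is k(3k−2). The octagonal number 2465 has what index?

Set n(3n−2) = 2465, giving 3n² − 2n − 2465 = 0.
So n = (2 + 172) / 6 = 174/6 = 29.

29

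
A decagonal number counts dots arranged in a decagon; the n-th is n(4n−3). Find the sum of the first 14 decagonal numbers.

3745

Σ i(4i−3) = 4Σi² − 3Σi over i = 1..14.
Σi = 105 and Σi² = 1015.
4·1015 − 3·105 = 3745.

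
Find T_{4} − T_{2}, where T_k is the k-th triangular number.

7

4·5/2 = 10 and 2·3/2 = 3.
Difference: 10 − 3 = 7.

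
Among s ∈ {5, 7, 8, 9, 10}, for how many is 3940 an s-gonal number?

1

s = 5: P(5, 51) = 3876 and P(5, 52) = 4030; 3940 is not s-gonal.
s = 7: P(7, 40) = 3940. ✓
s = 8: P(8, 36) = 3816 and P(8, 37) = 4033; 3940 is not s-gonal.
s = 9: P(9, 33) = 3729 and P(9, 34) = 3961; 3940 is not s-gonal.
s = 10: P(10, 31) = 3751 and P(10, 32) = 4000; 3940 is not s-gonal.
Hits: s ∈ {7} → 1.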